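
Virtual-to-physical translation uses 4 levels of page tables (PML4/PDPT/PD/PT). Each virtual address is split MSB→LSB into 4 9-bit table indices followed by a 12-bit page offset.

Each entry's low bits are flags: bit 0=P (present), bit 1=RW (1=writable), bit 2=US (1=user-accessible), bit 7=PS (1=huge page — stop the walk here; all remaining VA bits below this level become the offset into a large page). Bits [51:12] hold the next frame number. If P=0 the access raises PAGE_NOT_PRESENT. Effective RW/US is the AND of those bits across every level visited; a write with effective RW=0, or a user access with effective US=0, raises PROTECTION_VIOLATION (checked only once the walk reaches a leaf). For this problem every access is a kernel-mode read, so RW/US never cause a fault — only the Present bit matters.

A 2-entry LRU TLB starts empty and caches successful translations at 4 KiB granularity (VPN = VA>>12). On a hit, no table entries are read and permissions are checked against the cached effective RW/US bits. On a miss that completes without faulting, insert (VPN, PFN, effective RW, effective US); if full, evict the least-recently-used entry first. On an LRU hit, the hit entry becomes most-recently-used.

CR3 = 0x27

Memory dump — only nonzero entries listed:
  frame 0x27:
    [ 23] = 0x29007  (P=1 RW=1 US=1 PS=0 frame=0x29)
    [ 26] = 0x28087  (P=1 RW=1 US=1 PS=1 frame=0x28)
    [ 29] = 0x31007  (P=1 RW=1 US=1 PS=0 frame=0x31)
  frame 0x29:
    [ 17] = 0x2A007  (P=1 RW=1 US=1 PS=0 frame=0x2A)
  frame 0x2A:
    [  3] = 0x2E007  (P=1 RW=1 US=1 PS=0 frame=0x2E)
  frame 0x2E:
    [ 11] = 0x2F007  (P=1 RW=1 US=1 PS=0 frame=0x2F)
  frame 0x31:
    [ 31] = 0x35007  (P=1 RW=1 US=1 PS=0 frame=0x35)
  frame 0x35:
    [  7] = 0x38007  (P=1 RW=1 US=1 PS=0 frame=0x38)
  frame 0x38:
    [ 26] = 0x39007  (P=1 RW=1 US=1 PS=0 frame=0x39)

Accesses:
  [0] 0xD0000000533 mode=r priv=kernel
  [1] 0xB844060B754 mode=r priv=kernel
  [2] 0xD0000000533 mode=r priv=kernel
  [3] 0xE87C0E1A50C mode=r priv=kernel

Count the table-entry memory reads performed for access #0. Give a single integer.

Walk each access:
#0 VA=0xD0000000533 (r,kernel):
  [0] read 0x27 idx=26: raw=0x28087 flags P=1 W=1 U=1 S=1
  ✓ 0x28533 (huge @L0)  — 1 lookups
#1 VA=0xB844060B754 (r,kernel):
  [0] read 0x27 idx=23: raw=0x29007 flags P=1 W=1 U=1 S=0
  [1] read 0x29 idx=17: raw=0x2A007 flags P=1 W=1 U=1 S=0
  [2] read 0x2A idx=3: raw=0x2E007 flags P=1 W=1 U=1 S=0
  [3] read 0x2E idx=11: raw=0x2F007 flags P=1 W=1 U=1 S=0
  ✓ 0x2F754  — 4 lookups
#2 VA=0xD0000000533 (r,kernel):
  TLB hit vpn=0xD0000000 → PA=0x28533
#3 VA=0xE87C0E1A50C (r,kernel):
  [0] read 0x27 idx=29: raw=0x31007 flags P=1 W=1 U=1 S=0
  [1] read 0x31 idx=31: raw=0x35007 flags P=1 W=1 U=1 S=0
  [2] read 0x35 idx=7: raw=0x38007 flags P=1 W=1 U=1 S=0
  [3] read 0x38 idx=26: raw=0x39007 flags P=1 W=1 U=1 S=0
  ✓ 0x3950C  — 4 lookups

Entries read for #0: 1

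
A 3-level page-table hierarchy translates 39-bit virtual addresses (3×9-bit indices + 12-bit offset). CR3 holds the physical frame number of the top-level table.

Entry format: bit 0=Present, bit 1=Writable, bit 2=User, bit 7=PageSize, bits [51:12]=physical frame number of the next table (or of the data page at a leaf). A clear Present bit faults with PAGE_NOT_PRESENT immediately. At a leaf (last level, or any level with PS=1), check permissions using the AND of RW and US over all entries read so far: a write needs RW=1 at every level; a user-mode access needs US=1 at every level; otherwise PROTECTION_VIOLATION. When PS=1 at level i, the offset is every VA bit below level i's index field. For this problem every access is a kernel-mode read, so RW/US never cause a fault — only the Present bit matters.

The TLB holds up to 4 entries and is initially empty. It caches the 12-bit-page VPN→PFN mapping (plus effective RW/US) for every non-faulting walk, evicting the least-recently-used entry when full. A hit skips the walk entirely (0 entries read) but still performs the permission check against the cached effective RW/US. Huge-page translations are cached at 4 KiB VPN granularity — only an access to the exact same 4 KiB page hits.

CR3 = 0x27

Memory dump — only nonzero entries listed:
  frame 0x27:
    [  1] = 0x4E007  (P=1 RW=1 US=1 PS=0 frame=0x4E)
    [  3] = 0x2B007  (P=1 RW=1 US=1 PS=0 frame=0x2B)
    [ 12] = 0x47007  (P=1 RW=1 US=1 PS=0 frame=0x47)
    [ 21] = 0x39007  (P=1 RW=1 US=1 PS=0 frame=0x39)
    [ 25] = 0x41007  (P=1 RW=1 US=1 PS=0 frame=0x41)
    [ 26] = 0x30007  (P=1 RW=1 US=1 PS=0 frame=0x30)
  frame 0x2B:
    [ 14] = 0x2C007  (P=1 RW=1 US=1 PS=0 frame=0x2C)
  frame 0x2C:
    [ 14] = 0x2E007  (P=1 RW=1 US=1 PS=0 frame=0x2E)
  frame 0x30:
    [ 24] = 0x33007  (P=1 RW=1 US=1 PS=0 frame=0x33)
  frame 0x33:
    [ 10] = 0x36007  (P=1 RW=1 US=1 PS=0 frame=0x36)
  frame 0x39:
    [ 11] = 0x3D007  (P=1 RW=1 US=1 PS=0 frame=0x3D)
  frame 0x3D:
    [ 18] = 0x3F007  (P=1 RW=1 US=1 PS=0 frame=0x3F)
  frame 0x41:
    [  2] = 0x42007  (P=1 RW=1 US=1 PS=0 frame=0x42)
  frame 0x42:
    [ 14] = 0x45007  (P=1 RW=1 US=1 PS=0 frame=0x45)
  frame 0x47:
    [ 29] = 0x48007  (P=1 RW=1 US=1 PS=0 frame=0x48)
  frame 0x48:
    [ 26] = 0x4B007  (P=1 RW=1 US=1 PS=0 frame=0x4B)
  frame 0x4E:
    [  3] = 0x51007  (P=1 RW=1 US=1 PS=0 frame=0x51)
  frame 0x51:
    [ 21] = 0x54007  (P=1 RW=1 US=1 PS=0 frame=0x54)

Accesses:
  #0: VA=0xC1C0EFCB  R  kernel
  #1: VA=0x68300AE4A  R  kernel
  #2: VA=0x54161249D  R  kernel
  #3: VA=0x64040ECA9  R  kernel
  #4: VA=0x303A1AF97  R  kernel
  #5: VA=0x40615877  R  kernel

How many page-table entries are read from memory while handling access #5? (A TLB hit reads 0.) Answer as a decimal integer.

Per-access translation:
#0 VA=0xC1C0EFCB (r,kernel):
  [0] read 0x27 idx=3: raw=0x2B007 flags P=1 W=1 U=1 S=0
  [1] read 0x2B idx=14: raw=0x2C007 flags P=1 W=1 U=1 S=0
  [2] read 0x2C idx=14: raw=0x2E007 flags P=1 W=1 U=1 S=0
  → PA=0x2EFCB  (3 entries read)
#1 VA=0x68300AE4A (r,kernel):
  [0] read 0x27 idx=26: raw=0x30007 flags P=1 W=1 U=1 S=0
  [1] read 0x30 idx=24: raw=0x33007 flags P=1 W=1 U=1 S=0
  [2] read 0x33 idx=10: raw=0x36007 flags P=1 W=1 U=1 S=0
  → PA=0x36E4A  (3 entries read)
#2 VA=0x54161249D (r,kernel):
  [0] read 0x27 idx=21: raw=0x39007 flags P=1 W=1 U=1 S=0
  [1] read 0x39 idx=11: raw=0x3D007 flags P=1 W=1 U=1 S=0
  [2] read 0x3D idx=18: raw=0x3F007 flags P=1 W=1 U=1 S=0
  → PA=0x3F49D  (3 entries read)
#3 VA=0x64040ECA9 (r,kernel):
  [0] read 0x27 idx=25: raw=0x41007 flags P=1 W=1 U=1 S=0
  [1] read 0x41 idx=2: raw=0x42007 flags P=1 W=1 U=1 S=0
  [2] read 0x42 idx=14: raw=0x45007 flags P=1 W=1 U=1 S=0
  → PA=0x45CA9  (3 entries read)
#4 VA=0x303A1AF97 (r,kernel):
  [0] read 0x27 idx=12: raw=0x47007 flags P=1 W=1 U=1 S=0
  [1] read 0x47 idx=29: raw=0x48007 flags P=1 W=1 U=1 S=0
  [2] read 0x48 idx=26: raw=0x4B007 flags P=1 W=1 U=1 S=0
  → PA=0x4BF97  (3 entries read)
#5 VA=0x40615877 (r,kernel):
  [0] read 0x27 idx=1: raw=0x4E007 flags P=1 W=1 U=1 S=0
  [1] read 0x4E idx=3: raw=0x51007 flags P=1 W=1 U=1 S=0
  [2] read 0x51 idx=21: raw=0x54007 flags P=1 W=1 U=1 S=0
  → PA=0x54877  (3 entries read)

Entries read for #5: 3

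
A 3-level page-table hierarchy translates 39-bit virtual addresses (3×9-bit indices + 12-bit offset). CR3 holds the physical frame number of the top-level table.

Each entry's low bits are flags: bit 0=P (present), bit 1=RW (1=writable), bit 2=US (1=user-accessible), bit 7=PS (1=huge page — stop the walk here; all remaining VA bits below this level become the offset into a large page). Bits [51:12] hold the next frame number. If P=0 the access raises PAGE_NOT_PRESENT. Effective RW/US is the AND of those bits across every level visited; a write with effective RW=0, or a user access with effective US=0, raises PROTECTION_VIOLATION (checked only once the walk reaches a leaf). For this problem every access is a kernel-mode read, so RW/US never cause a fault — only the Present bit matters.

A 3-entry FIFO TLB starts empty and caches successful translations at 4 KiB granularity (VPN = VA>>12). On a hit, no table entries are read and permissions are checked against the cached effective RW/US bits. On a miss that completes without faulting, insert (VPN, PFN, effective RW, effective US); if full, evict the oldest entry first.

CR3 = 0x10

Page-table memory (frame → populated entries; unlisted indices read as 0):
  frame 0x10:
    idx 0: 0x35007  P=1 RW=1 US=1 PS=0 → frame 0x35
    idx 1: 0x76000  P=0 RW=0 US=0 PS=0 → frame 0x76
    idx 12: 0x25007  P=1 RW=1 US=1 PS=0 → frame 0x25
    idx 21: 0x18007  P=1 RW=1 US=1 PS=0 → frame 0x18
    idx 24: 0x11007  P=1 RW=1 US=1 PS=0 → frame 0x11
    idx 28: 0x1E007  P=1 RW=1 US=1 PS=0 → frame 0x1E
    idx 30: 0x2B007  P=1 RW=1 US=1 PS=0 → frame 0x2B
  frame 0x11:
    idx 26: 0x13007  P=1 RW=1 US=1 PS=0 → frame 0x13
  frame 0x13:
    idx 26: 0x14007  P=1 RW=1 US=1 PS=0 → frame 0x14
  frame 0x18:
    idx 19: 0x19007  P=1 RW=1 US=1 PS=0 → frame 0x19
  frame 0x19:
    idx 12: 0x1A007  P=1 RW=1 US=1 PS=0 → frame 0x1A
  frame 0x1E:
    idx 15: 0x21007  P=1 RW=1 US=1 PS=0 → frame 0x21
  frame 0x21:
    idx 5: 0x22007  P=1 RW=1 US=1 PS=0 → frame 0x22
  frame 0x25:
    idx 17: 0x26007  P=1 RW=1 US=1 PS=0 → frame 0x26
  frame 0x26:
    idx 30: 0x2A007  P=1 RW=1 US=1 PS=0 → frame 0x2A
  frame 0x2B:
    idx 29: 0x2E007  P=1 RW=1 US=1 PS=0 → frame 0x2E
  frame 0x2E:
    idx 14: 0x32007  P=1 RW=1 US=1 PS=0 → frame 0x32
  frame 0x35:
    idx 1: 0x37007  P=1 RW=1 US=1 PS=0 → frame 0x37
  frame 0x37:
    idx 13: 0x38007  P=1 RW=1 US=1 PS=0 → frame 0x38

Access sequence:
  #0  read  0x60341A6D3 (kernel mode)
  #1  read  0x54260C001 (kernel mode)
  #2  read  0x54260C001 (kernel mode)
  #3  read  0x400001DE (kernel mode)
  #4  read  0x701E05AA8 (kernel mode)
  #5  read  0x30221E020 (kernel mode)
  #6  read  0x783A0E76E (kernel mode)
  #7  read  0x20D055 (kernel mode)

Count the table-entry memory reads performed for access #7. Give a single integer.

Walk each access:
#0 VA=0x60341A6D3 (r,kernel):
  L0: frame=0x10 idx=24 entry=0x11007 [P=1 RW=1 US=1 PS=0]
  L1: frame=0x11 idx=26 entry=0x13007 [P=1 RW=1 US=1 PS=0]
  L2: frame=0x13 idx=26 entry=0x14007 [P=1 RW=1 US=1 PS=0]
  ✓ 0x146D3  — 3 lookups
#1 VA=0x54260C001 (r,kernel):
  L0: frame=0x10 idx=21 entry=0x18007 [P=1 RW=1 US=1 PS=0]
  L1: frame=0x18 idx=19 entry=0x19007 [P=1 RW=1 US=1 PS=0]
  L2: frame=0x19 idx=12 entry=0x1A007 [P=1 RW=1 US=1 PS=0]
  ✓ 0x1A001  — 3 lookups
#2 VA=0x54260C001 (r,kernel):
  TLB hit vpn=0x54260C → PA=0x1A001
#3 VA=0x400001DE (r,kernel):
  L0: frame=0x10 idx=1 entry=0x76000 [P=0 RW=0 US=0 PS=0]
  ✗ PAGE_NOT_PRESENT  [1 reads]
#4 VA=0x701E05AA8 (r,kernel):
  L0: frame=0x10 idx=28 entry=0x1E007 [P=1 RW=1 US=1 PS=0]
  L1: frame=0x1E idx=15 entry=0x21007 [P=1 RW=1 US=1 PS=0]
  L2: frame=0x21 idx=5 entry=0x22007 [P=1 RW=1 US=1 PS=0]
  ✓ 0x22AA8  — 3 lookups
#5 VA=0x30221E020 (r,kernel):
  L0: frame=0x10 idx=12 entry=0x25007 [P=1 RW=1 US=1 PS=0]
  L1: frame=0x25 idx=17 entry=0x26007 [P=1 RW=1 US=1 PS=0]
  L2: frame=0x26 idx=30 entry=0x2A007 [P=1 RW=1 US=1 PS=0]
  ✓ 0x2A020  — 3 lookups
#6 VA=0x783A0E76E (r,kernel):
  L0: frame=0x10 idx=30 entry=0x2B007 [P=1 RW=1 US=1 PS=0]
  L1: frame=0x2B idx=29 entry=0x2E007 [P=1 RW=1 US=1 PS=0]
  L2: frame=0x2E idx=14 entry=0x32007 [P=1 RW=1 US=1 PS=0]
  ✓ 0x3276E  — 3 lookups
#7 VA=0x20D055 (r,kernel):
  L0: frame=0x10 idx=0 entry=0x35007 [P=1 RW=1 US=1 PS=0]
  L1: frame=0x35 idx=1 entry=0x37007 [P=1 RW=1 US=1 PS=0]
  L2: frame=0x37 idx=13 entry=0x38007 [P=1 RW=1 US=1 PS=0]
  ✓ 0x38055  — 3 lookups

Entries read for #7: 3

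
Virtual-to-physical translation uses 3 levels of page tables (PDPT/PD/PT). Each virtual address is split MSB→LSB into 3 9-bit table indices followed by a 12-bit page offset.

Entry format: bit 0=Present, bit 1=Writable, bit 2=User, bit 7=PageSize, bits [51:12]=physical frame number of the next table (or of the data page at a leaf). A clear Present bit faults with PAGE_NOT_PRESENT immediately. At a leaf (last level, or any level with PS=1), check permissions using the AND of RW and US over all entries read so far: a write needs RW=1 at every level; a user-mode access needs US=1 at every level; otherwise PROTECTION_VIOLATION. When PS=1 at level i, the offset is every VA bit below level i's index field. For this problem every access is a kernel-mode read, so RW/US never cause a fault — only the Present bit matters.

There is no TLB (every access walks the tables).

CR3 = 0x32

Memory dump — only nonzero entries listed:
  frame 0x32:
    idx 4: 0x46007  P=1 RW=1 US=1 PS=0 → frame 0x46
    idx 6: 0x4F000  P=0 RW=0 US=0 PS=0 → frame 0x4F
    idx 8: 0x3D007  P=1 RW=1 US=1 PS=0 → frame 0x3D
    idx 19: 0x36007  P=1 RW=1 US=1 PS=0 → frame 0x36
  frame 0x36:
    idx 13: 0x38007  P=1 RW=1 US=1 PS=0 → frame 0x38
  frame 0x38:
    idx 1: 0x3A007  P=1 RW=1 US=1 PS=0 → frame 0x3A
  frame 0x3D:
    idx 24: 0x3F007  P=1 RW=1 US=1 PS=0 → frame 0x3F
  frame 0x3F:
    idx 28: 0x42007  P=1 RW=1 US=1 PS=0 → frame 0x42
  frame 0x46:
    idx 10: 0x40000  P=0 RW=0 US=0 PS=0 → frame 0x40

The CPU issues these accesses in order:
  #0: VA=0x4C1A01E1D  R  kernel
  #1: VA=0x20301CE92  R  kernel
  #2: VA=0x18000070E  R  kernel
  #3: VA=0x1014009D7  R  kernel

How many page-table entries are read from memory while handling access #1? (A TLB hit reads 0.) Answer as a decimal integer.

Walk each access:
#0 VA=0x4C1A01E1D (r,kernel):
  L0 @0x32[19] → 0x36007  P=1,RW=1,US=1,PS=0
  L1 @0x36[13] → 0x38007  P=1,RW=1,US=1,PS=0
  L2 @0x38[1] → 0x3A007  P=1,RW=1,US=1,PS=0
  ✓ 0x3AE1D  — 3 lookups
#1 VA=0x20301CE92 (r,kernel):
  L0 @0x32[8] → 0x3D007  P=1,RW=1,US=1,PS=0
  L1 @0x3D[24] → 0x3F007  P=1,RW=1,US=1,PS=0
  L2 @0x3F[28] → 0x42007  P=1,RW=1,US=1,PS=0
  ✓ 0x42E92  — 3 lookups
#2 VA=0x18000070E (r,kernel):
  L0 @0x32[6] → 0x4F000  P=0,RW=0,US=0,PS=0
  → PAGE_NOT_PRESENT  (1 entries read)
#3 VA=0x1014009D7 (r,kernel):
  L0 @0x32[4] → 0x46007  P=1,RW=1,US=1,PS=0
  L1 @0x46[10] → 0x40000  P=0,RW=0,US=0,PS=0
  → PAGE_NOT_PRESENT  (2 entries read)

Entries read for #1: 3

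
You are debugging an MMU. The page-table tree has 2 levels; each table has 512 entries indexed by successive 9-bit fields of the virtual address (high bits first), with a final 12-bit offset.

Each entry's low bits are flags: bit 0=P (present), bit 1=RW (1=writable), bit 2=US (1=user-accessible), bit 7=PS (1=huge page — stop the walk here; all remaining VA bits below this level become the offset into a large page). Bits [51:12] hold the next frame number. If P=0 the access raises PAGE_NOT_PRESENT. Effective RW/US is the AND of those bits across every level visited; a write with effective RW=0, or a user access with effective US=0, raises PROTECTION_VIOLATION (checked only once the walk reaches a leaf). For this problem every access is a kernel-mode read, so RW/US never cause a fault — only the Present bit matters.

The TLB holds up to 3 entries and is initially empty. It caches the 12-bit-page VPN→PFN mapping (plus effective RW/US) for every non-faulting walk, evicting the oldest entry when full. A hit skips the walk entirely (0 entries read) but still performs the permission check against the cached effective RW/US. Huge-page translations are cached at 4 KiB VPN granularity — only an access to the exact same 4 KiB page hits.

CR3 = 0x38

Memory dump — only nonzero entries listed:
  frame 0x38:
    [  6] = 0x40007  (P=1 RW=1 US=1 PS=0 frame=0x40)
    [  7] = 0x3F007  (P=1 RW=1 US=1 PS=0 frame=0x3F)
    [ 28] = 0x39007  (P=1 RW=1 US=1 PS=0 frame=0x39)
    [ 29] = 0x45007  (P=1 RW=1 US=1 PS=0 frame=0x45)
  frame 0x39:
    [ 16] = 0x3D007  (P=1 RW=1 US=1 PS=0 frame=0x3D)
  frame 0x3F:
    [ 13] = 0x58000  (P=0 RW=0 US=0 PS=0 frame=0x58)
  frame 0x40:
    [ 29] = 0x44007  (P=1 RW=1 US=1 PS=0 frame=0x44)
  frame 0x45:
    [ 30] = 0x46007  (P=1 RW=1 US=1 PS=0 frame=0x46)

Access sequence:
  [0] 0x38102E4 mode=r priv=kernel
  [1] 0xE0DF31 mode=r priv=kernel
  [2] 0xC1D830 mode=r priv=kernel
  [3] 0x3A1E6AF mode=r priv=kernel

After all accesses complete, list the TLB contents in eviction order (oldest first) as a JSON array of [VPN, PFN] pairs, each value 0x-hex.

Walk each access:
#0 VA=0x38102E4 (r,kernel):
  lvl0: tbl 0x38, slot 28 ⇒ 0x39007 (P1/RW1/US1/PS0)
  lvl1: tbl 0x39, slot 16 ⇒ 0x3D007 (P1/RW1/US1/PS0)
  ⇒ phys 0x3D2E4  [2 reads]
#1 VA=0xE0DF31 (r,kernel):
  lvl0: tbl 0x38, slot 7 ⇒ 0x3F007 (P1/RW1/US1/PS0)
  lvl1: tbl 0x3F, slot 13 ⇒ 0x58000 (P0/RW0/US0/PS0)
  ⇒ fault: PAGE_NOT_PRESENT  — 2 lookups
#2 VA=0xC1D830 (r,kernel):
  lvl0: tbl 0x38, slot 6 ⇒ 0x40007 (P1/RW1/US1/PS0)
  lvl1: tbl 0x40, slot 29 ⇒ 0x44007 (P1/RW1/US1/PS0)
  ⇒ phys 0x44830  [2 reads]
#3 VA=0x3A1E6AF (r,kernel):
  lvl0: tbl 0x38, slot 29 ⇒ 0x45007 (P1/RW1/US1/PS0)
  lvl1: tbl 0x45, slot 30 ⇒ 0x46007 (P1/RW1/US1/PS0)
  ⇒ phys 0x466AF  [2 reads]

TLB: [["0x3810", "0x3D"], ["0xC1D", "0x44"], ["0x3A1E", "0x46"]]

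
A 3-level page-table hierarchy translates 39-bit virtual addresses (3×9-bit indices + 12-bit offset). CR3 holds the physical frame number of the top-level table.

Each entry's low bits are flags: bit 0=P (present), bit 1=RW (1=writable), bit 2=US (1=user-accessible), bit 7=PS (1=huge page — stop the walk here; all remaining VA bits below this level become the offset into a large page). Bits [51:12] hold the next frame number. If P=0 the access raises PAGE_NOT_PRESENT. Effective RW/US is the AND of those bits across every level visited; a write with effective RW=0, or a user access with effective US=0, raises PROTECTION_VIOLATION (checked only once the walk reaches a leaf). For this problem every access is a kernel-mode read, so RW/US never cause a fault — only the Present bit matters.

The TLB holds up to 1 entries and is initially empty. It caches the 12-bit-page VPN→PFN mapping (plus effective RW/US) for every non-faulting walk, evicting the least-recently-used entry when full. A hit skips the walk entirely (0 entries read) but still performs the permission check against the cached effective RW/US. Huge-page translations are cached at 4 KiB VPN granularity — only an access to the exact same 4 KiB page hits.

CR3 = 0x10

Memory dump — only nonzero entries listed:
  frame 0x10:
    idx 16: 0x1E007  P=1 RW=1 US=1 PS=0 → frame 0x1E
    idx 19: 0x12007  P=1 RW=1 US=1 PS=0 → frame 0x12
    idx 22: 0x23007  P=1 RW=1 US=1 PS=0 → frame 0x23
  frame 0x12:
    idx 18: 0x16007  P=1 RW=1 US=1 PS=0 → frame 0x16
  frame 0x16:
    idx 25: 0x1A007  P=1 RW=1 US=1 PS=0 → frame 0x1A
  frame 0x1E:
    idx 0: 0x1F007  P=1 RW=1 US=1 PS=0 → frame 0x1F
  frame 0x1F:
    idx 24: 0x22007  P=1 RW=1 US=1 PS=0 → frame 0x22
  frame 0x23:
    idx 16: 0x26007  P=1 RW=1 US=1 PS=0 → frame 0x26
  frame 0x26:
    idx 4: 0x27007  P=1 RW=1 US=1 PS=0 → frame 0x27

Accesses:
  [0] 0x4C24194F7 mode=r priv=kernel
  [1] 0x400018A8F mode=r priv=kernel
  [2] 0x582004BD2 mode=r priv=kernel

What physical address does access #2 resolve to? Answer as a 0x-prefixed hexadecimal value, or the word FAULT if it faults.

Trace:
#0 VA=0x4C24194F7 (r,kernel):
  lvl0: tbl 0x10, slot 19 ⇒ 0x12007 (P1/RW1/US1/PS0)
  lvl1: tbl 0x12, slot 18 ⇒ 0x16007 (P1/RW1/US1/PS0)
  lvl2: tbl 0x16, slot 25 ⇒ 0x1A007 (P1/RW1/US1/PS0)
  ✓ 0x1A4F7  — 3 lookups
#1 VA=0x400018A8F (r,kernel):
  lvl0: tbl 0x10, slot 16 ⇒ 0x1E007 (P1/RW1/US1/PS0)
  lvl1: tbl 0x1E, slot 0 ⇒ 0x1F007 (P1/RW1/US1/PS0)
  lvl2: tbl 0x1F, slot 24 ⇒ 0x22007 (P1/RW1/US1/PS0)
  ✓ 0x22A8F  — 3 lookups
#2 VA=0x582004BD2 (r,kernel):
  lvl0: tbl 0x10, slot 22 ⇒ 0x23007 (P1/RW1/US1/PS0)
  lvl1: tbl 0x23, slot 16 ⇒ 0x26007 (P1/RW1/US1/PS0)
  lvl2: tbl 0x26, slot 4 ⇒ 0x27007 (P1/RW1/US1/PS0)
  ✓ 0x27BD2  — 3 lookups

Access #2 PA: 0x27BD2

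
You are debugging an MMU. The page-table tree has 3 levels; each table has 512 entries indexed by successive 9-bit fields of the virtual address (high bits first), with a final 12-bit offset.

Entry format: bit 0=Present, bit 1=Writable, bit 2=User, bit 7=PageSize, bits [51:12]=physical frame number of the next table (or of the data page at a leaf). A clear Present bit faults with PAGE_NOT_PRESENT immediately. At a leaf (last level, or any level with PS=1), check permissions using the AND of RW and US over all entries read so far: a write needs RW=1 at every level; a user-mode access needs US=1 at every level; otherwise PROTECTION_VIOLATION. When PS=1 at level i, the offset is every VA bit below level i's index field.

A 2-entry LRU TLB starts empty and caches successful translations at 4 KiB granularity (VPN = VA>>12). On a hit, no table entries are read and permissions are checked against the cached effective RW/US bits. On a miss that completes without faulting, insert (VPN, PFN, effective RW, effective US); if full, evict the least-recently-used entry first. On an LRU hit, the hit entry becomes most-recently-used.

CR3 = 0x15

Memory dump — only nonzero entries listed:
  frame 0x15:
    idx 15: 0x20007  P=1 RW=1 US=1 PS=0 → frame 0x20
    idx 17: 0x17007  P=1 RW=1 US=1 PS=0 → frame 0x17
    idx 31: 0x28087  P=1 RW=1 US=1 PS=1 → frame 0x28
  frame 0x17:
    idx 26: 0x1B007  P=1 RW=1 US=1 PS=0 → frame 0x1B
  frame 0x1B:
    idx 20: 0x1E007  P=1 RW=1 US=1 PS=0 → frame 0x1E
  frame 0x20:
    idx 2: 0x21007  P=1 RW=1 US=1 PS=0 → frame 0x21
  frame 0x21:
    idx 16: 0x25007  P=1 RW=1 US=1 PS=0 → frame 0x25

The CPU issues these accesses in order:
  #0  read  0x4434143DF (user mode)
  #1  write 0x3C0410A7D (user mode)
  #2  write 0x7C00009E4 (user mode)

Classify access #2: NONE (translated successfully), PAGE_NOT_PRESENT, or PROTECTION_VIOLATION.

Per-access translation:
#0 VA=0x4434143DF (r,user):
  L0: frame=0x15 idx=17 entry=0x17007 [P=1 RW=1 US=1 PS=0]
  L1: frame=0x17 idx=26 entry=0x1B007 [P=1 RW=1 US=1 PS=0]
  L2: frame=0x1B idx=20 entry=0x1E007 [P=1 RW=1 US=1 PS=0]
  → PA=0x1E3DF  (3 entries read)
#1 VA=0x3C0410A7D (w,user):
  L0: frame=0x15 idx=15 entry=0x20007 [P=1 RW=1 US=1 PS=0]
  L1: frame=0x20 idx=2 entry=0x21007 [P=1 RW=1 US=1 PS=0]
  L2: frame=0x21 idx=16 entry=0x25007 [P=1 RW=1 US=1 PS=0]
  → PA=0x25A7D  (3 entries read)
#2 VA=0x7C00009E4 (w,user):
  L0: frame=0x15 idx=31 entry=0x28087 [P=1 RW=1 US=1 PS=1]
  → PA=0x289E4 (huge @L0)  (1 entries read)

Access #2 fault: NONE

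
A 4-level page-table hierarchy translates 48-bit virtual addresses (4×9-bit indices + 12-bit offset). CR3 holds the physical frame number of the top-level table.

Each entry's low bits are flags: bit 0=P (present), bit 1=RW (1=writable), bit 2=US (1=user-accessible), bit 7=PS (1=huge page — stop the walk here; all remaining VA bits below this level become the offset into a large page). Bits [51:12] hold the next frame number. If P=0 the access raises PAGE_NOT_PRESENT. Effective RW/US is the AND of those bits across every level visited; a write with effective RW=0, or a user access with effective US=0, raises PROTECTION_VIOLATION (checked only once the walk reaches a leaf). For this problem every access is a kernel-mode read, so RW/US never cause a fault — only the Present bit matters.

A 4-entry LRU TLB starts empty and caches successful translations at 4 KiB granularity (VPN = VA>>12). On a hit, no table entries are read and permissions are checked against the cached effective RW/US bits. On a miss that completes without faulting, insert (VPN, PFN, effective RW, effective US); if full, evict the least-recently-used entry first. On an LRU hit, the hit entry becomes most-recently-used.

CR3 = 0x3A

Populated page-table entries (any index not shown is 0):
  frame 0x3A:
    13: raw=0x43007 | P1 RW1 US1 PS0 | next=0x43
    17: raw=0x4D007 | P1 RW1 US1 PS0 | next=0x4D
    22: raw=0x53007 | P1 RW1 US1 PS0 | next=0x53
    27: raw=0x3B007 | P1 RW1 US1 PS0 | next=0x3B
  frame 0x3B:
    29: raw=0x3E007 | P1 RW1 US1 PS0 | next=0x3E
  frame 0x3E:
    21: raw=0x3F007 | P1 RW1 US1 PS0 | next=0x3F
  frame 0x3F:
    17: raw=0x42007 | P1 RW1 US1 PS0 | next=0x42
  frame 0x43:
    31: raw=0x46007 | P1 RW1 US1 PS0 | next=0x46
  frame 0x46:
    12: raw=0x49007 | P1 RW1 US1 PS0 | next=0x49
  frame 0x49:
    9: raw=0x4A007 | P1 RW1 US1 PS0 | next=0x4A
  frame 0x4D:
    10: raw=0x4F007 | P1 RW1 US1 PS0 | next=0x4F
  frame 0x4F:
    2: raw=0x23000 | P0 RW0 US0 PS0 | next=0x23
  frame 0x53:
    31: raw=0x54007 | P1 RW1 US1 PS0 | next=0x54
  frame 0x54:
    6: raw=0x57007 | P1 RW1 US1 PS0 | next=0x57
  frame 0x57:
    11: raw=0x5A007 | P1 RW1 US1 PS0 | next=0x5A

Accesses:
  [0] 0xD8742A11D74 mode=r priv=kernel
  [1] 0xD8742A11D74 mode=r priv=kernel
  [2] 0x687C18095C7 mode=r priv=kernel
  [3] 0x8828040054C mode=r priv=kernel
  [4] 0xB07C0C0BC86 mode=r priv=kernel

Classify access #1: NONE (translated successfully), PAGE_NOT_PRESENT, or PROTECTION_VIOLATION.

Trace:
#0 VA=0xD8742A11D74 (r,kernel):
  lvl0: tbl 0x3A, slot 27 ⇒ 0x3B007 (P1/RW1/US1/PS0)
  lvl1: tbl 0x3B, slot 29 ⇒ 0x3E007 (P1/RW1/US1/PS0)
  lvl2: tbl 0x3E, slot 21 ⇒ 0x3F007 (P1/RW1/US1/PS0)
  lvl3: tbl 0x3F, slot 17 ⇒ 0x42007 (P1/RW1/US1/PS0)
  ⇒ phys 0x42D74  [4 reads]
#1 VA=0xD8742A11D74 (r,kernel):
  TLB hit vpn=0xD8742A11 → PA=0x42D74
#2 VA=0x687C18095C7 (r,kernel):
  lvl0: tbl 0x3A, slot 13 ⇒ 0x43007 (P1/RW1/US1/PS0)
  lvl1: tbl 0x43, slot 31 ⇒ 0x46007 (P1/RW1/US1/PS0)
  lvl2: tbl 0x46, slot 12 ⇒ 0x49007 (P1/RW1/US1/PS0)
  lvl3: tbl 0x49, slot 9 ⇒ 0x4A007 (P1/RW1/US1/PS0)
  ⇒ phys 0x4A5C7  [4 reads]
#3 VA=0x8828040054C (r,kernel):
  lvl0: tbl 0x3A, slot 17 ⇒ 0x4D007 (P1/RW1/US1/PS0)
  lvl1: tbl 0x4D, slot 10 ⇒ 0x4F007 (P1/RW1/US1/PS0)
  lvl2: tbl 0x4F, slot 2 ⇒ 0x23000 (P0/RW0/US0/PS0)
  ✗ PAGE_NOT_PRESENT  [3 reads]
#4 VA=0xB07C0C0BC86 (r,kernel):
  lvl0: tbl 0x3A, slot 22 ⇒ 0x53007 (P1/RW1/US1/PS0)
  lvl1: tbl 0x53, slot 31 ⇒ 0x54007 (P1/RW1/US1/PS0)
  lvl2: tbl 0x54, slot 6 ⇒ 0x57007 (P1/RW1/US1/PS0)
  lvl3: tbl 0x57, slot 11 ⇒ 0x5A007 (P1/RW1/US1/PS0)
  ⇒ phys 0x5AC86  [4 reads]

Access #1 fault: NONE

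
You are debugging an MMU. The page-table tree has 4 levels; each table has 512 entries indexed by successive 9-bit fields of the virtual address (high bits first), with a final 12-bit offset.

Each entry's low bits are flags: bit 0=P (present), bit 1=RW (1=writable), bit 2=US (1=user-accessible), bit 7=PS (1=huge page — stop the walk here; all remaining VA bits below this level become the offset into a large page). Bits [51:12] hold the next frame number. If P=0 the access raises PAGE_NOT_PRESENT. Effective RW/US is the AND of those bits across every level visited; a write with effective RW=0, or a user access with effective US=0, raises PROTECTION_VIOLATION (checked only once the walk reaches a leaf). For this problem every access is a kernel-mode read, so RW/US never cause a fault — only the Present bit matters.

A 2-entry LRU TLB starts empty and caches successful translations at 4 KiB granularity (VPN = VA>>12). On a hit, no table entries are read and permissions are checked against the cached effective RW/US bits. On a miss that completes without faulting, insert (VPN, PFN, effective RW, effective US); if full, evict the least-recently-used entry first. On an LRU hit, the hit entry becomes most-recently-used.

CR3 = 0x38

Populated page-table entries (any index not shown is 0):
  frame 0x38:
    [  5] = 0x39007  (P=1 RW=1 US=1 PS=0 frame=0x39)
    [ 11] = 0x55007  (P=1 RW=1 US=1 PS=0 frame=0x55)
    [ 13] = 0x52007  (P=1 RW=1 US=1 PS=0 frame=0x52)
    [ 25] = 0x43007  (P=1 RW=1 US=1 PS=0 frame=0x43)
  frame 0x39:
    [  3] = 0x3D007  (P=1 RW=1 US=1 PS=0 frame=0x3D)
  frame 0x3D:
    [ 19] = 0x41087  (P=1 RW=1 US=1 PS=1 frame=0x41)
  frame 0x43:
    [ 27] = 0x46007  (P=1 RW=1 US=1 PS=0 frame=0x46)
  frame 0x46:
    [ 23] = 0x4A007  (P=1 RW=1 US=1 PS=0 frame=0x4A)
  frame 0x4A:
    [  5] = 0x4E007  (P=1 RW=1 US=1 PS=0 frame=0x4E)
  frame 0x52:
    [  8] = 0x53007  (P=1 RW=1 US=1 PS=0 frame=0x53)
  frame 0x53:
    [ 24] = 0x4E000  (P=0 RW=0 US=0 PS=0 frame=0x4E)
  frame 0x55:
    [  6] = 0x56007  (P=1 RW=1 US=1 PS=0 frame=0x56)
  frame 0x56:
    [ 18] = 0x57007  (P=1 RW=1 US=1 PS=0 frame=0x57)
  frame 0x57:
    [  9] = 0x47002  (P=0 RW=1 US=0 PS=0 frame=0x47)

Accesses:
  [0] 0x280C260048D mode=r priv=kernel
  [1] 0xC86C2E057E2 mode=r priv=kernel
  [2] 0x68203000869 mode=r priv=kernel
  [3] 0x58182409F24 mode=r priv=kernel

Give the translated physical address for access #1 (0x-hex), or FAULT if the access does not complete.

Per-access translation:
#0 VA=0x280C260048D (r,kernel):
  L0: frame=0x38 idx=5 entry=0x39007 [P=1 RW=1 US=1 PS=0]
  L1: frame=0x39 idx=3 entry=0x3D007 [P=1 RW=1 US=1 PS=0]
  L2: frame=0x3D idx=19 entry=0x41087 [P=1 RW=1 US=1 PS=1]
  ⇒ phys 0x4148D (huge @L2)  [3 reads]
#1 VA=0xC86C2E057E2 (r,kernel):
  L0: frame=0x38 idx=25 entry=0x43007 [P=1 RW=1 US=1 PS=0]
  L1: frame=0x43 idx=27 entry=0x46007 [P=1 RW=1 US=1 PS=0]
  L2: frame=0x46 idx=23 entry=0x4A007 [P=1 RW=1 US=1 PS=0]
  L3: frame=0x4A idx=5 entry=0x4E007 [P=1 RW=1 US=1 PS=0]
  ⇒ phys 0x4E7E2  [4 reads]
#2 VA=0x68203000869 (r,kernel):
  L0: frame=0x38 idx=13 entry=0x52007 [P=1 RW=1 US=1 PS=0]
  L1: frame=0x52 idx=8 entry=0x53007 [P=1 RW=1 US=1 PS=0]
  L2: frame=0x53 idx=24 entry=0x4E000 [P=0 RW=0 US=0 PS=0]
  ⇒ fault: PAGE_NOT_PRESENT  — 3 lookups
#3 VA=0x58182409F24 (r,kernel):
  L0: frame=0x38 idx=11 entry=0x55007 [P=1 RW=1 US=1 PS=0]
  L1: frame=0x55 idx=6 entry=0x56007 [P=1 RW=1 US=1 PS=0]
  L2: frame=0x56 idx=18 entry=0x57007 [P=1 RW=1 US=1 PS=0]
  L3: frame=0x57 idx=9 entry=0x47002 [P=0 RW=1 US=0 PS=0]
  ⇒ fault: PAGE_NOT_PRESENT  — 4 lookups

Access #1 PA: 0x4E7E2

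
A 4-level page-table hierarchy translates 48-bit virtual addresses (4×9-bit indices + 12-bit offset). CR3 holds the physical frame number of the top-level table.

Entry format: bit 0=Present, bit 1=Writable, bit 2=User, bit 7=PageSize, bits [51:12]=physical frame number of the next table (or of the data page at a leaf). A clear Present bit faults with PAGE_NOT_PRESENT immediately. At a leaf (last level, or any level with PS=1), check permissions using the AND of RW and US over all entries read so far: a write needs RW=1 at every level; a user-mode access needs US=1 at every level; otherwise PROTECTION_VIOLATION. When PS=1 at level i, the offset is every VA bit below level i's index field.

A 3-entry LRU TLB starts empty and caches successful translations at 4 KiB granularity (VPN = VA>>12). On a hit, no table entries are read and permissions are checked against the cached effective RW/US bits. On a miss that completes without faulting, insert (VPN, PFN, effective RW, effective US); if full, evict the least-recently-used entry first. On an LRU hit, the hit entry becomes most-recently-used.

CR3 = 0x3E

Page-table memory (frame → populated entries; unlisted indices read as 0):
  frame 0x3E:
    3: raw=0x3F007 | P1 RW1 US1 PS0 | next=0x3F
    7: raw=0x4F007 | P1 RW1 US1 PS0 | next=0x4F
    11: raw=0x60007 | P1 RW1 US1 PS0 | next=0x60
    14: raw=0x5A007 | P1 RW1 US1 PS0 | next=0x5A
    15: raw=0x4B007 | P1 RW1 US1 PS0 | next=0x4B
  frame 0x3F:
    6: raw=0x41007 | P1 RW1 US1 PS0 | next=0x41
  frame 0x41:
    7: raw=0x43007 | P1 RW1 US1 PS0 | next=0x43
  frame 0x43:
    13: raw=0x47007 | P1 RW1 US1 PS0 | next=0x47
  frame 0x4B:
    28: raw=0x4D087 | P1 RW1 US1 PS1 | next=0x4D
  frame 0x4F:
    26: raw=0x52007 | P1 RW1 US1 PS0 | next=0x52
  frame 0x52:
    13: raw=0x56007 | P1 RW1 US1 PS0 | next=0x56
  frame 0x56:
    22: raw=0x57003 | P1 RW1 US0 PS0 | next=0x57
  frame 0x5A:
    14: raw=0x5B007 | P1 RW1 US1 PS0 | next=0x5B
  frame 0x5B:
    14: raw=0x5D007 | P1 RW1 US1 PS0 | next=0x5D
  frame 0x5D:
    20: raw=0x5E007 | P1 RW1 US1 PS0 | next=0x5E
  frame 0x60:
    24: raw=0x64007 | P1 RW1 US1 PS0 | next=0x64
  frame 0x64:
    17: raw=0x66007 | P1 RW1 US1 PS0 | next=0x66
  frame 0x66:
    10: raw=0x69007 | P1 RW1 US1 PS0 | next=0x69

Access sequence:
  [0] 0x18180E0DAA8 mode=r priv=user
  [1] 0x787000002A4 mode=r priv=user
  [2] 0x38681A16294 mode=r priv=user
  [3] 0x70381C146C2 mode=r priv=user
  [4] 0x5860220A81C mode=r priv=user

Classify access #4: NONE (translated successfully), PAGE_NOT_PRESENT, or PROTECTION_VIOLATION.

Walk each access:
#0 VA=0x18180E0DAA8 (r,user):
  lvl0: tbl 0x3E, slot 3 ⇒ 0x3F007 (P1/RW1/US1/PS0)
  lvl1: tbl 0x3F, slot 6 ⇒ 0x41007 (P1/RW1/US1/PS0)
  lvl2: tbl 0x41, slot 7 ⇒ 0x43007 (P1/RW1/US1/PS0)
  lvl3: tbl 0x43, slot 13 ⇒ 0x47007 (P1/RW1/US1/PS0)
  ✓ 0x47AA8  — 4 lookups
#1 VA=0x787000002A4 (r,user):
  lvl0: tbl 0x3E, slot 15 ⇒ 0x4B007 (P1/RW1/US1/PS0)
  lvl1: tbl 0x4B, slot 28 ⇒ 0x4D087 (P1/RW1/US1/PS1)
  ✓ 0x4D2A4 (huge @L1)  — 2 lookups
#2 VA=0x38681A16294 (r,user):
  lvl0: tbl 0x3E, slot 7 ⇒ 0x4F007 (P1/RW1/US1/PS0)
  lvl1: tbl 0x4F, slot 26 ⇒ 0x52007 (P1/RW1/US1/PS0)
  lvl2: tbl 0x52, slot 13 ⇒ 0x56007 (P1/RW1/US1/PS0)
  lvl3: tbl 0x56, slot 22 ⇒ 0x57003 (P1/RW1/US0/PS0)
  → PROTECTION_VIOLATION  (4 entries read)
#3 VA=0x70381C146C2 (r,user):
  lvl0: tbl 0x3E, slot 14 ⇒ 0x5A007 (P1/RW1/US1/PS0)
  lvl1: tbl 0x5A, slot 14 ⇒ 0x5B007 (P1/RW1/US1/PS0)
  lvl2: tbl 0x5B, slot 14 ⇒ 0x5D007 (P1/RW1/US1/PS0)
  lvl3: tbl 0x5D, slot 20 ⇒ 0x5E007 (P1/RW1/US1/PS0)
  ✓ 0x5E6C2  — 4 lookups
#4 VA=0x5860220A81C (r,user):
  lvl0: tbl 0x3E, slot 11 ⇒ 0x60007 (P1/RW1/US1/PS0)
  lvl1: tbl 0x60, slot 24 ⇒ 0x64007 (P1/RW1/US1/PS0)
  lvl2: tbl 0x64, slot 17 ⇒ 0x66007 (P1/RW1/US1/PS0)
  lvl3: tbl 0x66, slot 10 ⇒ 0x69007 (P1/RW1/US1/PS0)
  ✓ 0x6981C  — 4 lookups

Access #4 fault: NONE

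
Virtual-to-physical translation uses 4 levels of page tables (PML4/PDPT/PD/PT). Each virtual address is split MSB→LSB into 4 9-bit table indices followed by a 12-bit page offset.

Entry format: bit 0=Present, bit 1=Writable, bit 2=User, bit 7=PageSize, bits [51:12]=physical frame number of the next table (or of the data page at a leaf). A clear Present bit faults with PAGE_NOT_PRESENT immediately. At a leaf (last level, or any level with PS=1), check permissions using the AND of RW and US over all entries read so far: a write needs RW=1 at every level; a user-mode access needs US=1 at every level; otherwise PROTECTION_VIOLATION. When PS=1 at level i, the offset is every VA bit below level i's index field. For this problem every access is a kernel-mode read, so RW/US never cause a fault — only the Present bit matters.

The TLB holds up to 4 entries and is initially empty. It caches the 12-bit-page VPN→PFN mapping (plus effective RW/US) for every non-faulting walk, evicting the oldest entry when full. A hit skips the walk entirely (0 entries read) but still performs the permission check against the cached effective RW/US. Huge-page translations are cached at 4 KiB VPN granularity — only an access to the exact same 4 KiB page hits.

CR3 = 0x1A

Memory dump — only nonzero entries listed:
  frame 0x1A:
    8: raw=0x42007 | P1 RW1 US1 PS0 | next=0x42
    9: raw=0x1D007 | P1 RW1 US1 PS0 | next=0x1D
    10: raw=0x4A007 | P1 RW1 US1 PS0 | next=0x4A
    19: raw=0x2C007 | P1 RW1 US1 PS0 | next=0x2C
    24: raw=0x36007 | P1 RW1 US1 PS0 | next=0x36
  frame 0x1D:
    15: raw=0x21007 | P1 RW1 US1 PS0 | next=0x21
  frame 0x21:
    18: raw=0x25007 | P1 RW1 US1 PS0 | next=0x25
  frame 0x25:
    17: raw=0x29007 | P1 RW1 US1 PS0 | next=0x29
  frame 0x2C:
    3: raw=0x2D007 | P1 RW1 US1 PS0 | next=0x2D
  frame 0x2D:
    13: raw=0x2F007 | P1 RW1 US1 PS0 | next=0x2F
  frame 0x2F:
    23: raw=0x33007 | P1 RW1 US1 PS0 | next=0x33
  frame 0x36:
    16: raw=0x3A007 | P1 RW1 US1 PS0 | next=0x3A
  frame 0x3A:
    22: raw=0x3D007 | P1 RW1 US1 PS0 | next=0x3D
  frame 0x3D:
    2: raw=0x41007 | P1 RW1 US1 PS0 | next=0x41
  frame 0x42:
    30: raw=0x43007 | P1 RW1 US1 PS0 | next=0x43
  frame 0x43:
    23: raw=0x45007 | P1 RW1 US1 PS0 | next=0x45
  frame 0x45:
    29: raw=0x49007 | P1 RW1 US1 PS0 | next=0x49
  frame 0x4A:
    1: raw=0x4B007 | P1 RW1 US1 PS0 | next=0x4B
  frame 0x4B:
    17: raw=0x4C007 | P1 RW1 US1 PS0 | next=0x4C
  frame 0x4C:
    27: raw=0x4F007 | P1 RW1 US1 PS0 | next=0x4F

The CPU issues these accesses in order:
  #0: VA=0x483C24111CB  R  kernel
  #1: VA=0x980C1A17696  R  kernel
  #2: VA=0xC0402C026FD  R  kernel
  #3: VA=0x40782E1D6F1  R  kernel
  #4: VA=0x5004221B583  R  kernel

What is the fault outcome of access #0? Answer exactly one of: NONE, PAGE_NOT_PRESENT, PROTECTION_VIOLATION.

Trace:
#0 VA=0x483C24111CB (r,kernel):
  [0] read 0x1A idx=9: raw=0x1D007 flags P=1 W=1 U=1 S=0
  [1] read 0x1D idx=15: raw=0x21007 flags P=1 W=1 U=1 S=0
  [2] read 0x21 idx=18: raw=0x25007 flags P=1 W=1 U=1 S=0
  [3] read 0x25 idx=17: raw=0x29007 flags P=1 W=1 U=1 S=0
  → PA=0x291CB  (4 entries read)
#1 VA=0x980C1A17696 (r,kernel):
  [0] read 0x1A idx=19: raw=0x2C007 flags P=1 W=1 U=1 S=0
  [1] read 0x2C idx=3: raw=0x2D007 flags P=1 W=1 U=1 S=0
  [2] read 0x2D idx=13: raw=0x2F007 flags P=1 W=1 U=1 S=0
  [3] read 0x2F idx=23: raw=0x33007 flags P=1 W=1 U=1 S=0
  → PA=0x33696  (4 entries read)
#2 VA=0xC0402C026FD (r,kernel):
  [0] read 0x1A idx=24: raw=0x36007 flags P=1 W=1 U=1 S=0
  [1] read 0x36 idx=16: raw=0x3A007 flags P=1 W=1 U=1 S=0
  [2] read 0x3A idx=22: raw=0x3D007 flags P=1 W=1 U=1 S=0
  [3] read 0x3D idx=2: raw=0x41007 flags P=1 W=1 U=1 S=0
  → PA=0x416FD  (4 entries read)
#3 VA=0x40782E1D6F1 (r,kernel):
  [0] read 0x1A idx=8: raw=0x42007 flags P=1 W=1 U=1 S=0
  [1] read 0x42 idx=30: raw=0x43007 flags P=1 W=1 U=1 S=0
  [2] read 0x43 idx=23: raw=0x45007 flags P=1 W=1 U=1 S=0
  [3] read 0x45 idx=29: raw=0x49007 flags P=1 W=1 U=1 S=0
  → PA=0x496F1  (4 entries read)
#4 VA=0x5004221B583 (r,kernel):
  [0] read 0x1A idx=10: raw=0x4A007 flags P=1 W=1 U=1 S=0
  [1] read 0x4A idx=1: raw=0x4B007 flags P=1 W=1 U=1 S=0
  [2] read 0x4B idx=17: raw=0x4C007 flags P=1 W=1 U=1 S=0
  [3] read 0x4C idx=27: raw=0x4F007 flags P=1 W=1 U=1 S=0
  → PA=0x4F583  (4 entries read)

Access #0 fault: NONE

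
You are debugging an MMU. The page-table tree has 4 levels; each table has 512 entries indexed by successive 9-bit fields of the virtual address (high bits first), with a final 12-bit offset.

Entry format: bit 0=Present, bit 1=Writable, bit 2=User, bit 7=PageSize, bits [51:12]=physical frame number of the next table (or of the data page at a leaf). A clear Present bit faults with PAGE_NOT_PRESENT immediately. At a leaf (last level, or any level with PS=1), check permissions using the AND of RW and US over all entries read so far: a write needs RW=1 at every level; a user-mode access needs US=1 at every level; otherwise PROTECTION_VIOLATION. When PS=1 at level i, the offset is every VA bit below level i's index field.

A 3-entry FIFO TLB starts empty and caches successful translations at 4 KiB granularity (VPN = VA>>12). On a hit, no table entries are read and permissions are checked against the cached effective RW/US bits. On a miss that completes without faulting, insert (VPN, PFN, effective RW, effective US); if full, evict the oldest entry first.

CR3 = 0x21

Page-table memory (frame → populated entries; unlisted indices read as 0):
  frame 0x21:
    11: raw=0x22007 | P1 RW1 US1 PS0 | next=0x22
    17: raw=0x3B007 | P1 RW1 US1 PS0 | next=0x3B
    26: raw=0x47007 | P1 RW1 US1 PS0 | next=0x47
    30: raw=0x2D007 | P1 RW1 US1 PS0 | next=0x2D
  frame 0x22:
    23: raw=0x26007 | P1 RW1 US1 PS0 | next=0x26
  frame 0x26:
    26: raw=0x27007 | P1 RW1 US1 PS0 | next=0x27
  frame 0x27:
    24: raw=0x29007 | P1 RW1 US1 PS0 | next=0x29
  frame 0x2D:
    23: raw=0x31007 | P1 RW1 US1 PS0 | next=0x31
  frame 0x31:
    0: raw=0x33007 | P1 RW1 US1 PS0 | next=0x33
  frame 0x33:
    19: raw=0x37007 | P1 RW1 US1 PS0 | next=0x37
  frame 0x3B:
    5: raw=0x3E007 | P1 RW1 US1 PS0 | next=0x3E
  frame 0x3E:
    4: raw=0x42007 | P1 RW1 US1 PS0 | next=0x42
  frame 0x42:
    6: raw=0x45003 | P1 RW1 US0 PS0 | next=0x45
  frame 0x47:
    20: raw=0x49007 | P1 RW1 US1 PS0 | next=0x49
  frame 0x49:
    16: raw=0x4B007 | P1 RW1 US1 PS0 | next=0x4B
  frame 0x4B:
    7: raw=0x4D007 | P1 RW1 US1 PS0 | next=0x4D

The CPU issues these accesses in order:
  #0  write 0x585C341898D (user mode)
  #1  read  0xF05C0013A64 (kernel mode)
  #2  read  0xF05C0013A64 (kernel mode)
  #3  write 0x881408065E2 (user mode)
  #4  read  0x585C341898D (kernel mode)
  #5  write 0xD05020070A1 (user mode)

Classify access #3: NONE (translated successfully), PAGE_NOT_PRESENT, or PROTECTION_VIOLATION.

Per-access translation:
#0 VA=0x585C341898D (w,user):
  L0: frame=0x21 idx=11 entry=0x22007 [P=1 RW=1 US=1 PS=0]
  L1: frame=0x22 idx=23 entry=0x26007 [P=1 RW=1 US=1 PS=0]
  L2: frame=0x26 idx=26 entry=0x27007 [P=1 RW=1 US=1 PS=0]
  L3: frame=0x27 idx=24 entry=0x29007 [P=1 RW=1 US=1 PS=0]
  ⇒ phys 0x2998D  [4 reads]
#1 VA=0xF05C0013A64 (r,kernel):
  L0: frame=0x21 idx=30 entry=0x2D007 [P=1 RW=1 US=1 PS=0]
  L1: frame=0x2D idx=23 entry=0x31007 [P=1 RW=1 US=1 PS=0]
  L2: frame=0x31 idx=0 entry=0x33007 [P=1 RW=1 US=1 PS=0]
  L3: frame=0x33 idx=19 entry=0x37007 [P=1 RW=1 US=1 PS=0]
  ⇒ phys 0x37A64  [4 reads]
#2 VA=0xF05C0013A64 (r,kernel):
  TLB hit vpn=0xF05C0013 → PA=0x37A64
#3 VA=0x881408065E2 (w,user):
  L0: frame=0x21 idx=17 entry=0x3B007 [P=1 RW=1 US=1 PS=0]
  L1: frame=0x3B idx=5 entry=0x3E007 [P=1 RW=1 US=1 PS=0]
  L2: frame=0x3E idx=4 entry=0x42007 [P=1 RW=1 US=1 PS=0]
  L3: frame=0x42 idx=6 entry=0x45003 [P=1 RW=1 US=0 PS=0]
  ✗ PROTECTION_VIOLATION  [4 reads]
#4 VA=0x585C341898D (r,kernel):
  TLB hit vpn=0x585C3418 → PA=0x2998D
#5 VA=0xD05020070A1 (w,user):
  L0: frame=0x21 idx=26 entry=0x47007 [P=1 RW=1 US=1 PS=0]
  L1: frame=0x47 idx=20 entry=0x49007 [P=1 RW=1 US=1 PS=0]
  L2: frame=0x49 idx=16 entry=0x4B007 [P=1 RW=1 US=1 PS=0]
  L3: frame=0x4B idx=7 entry=0x4D007 [P=1 RW=1 US=1 PS=0]
  ⇒ phys 0x4D0A1  [4 reads]

Access #3 fault: PROTECTION_VIOLATION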